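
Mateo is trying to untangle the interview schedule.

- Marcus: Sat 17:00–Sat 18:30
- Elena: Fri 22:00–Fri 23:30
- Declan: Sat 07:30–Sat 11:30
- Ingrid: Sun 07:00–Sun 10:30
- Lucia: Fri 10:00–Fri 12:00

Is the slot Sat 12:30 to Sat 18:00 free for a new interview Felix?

No — it overlaps Marcus

Lucia: ends Fri 12:00 at or before Felix starts Sat 12:30 → clear.
Elena: ends Fri 23:30 at or before Felix starts Sat 12:30 → clear.
Declan: ends Sat 11:30 at or before Felix starts Sat 12:30 → clear.
Marcus: starts Sat 17:00 before Felix ends Sat 18:00, and ends Sat 18:30 after Felix starts Sat 12:30 → overlap.
Ingrid: starts Sun 07:00 at or after Felix ends Sat 18:00 → clear.
Felix overlaps Marcus.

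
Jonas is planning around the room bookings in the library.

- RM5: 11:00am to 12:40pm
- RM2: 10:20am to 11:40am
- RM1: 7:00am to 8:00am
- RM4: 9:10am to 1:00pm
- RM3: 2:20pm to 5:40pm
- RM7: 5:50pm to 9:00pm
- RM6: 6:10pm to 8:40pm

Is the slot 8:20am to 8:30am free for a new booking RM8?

Yes — the slot is free

RM1: ends 8:00am at or before RM8 starts 8:20am → clear.
RM4: starts 9:10am at or after RM8 ends 8:30am → clear.
RM2: starts 10:20am at or after RM8 ends 8:30am → clear.
RM5: starts 11:00am at or after RM8 ends 8:30am → clear.
RM3: starts 2:20pm at or after RM8 ends 8:30am → clear.
RM7: starts 5:50pm at or after RM8 ends 8:30am → clear.
RM6: starts 6:10pm at or after RM8 ends 8:30am → clear.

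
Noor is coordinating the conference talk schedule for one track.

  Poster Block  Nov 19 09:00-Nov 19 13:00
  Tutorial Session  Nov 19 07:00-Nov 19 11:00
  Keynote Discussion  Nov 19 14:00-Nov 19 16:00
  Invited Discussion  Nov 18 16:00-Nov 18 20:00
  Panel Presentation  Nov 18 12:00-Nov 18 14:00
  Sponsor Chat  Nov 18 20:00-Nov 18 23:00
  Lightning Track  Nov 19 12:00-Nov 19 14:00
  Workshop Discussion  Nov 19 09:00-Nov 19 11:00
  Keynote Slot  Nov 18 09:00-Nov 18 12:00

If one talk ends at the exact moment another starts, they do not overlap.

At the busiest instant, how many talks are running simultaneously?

Walk through starts and ends in time order (an end at T is processed before a start at T):
Nov 18 09:00 start Keynote Slot → 1
Nov 18 12:00 end Keynote Slot → 0
Nov 18 12:00 start Panel Presentation → 1
Nov 18 14:00 end Panel Presentation → 0
Nov 18 16:00 start Invited Discussion → 1
Nov 18 20:00 end Invited Discussion → 0
Nov 18 20:00 start Sponsor Chat → 1
Nov 18 23:00 end Sponsor Chat → 0
Nov 19 07:00 start Tutorial Session → 1
Nov 19 09:00 start Poster Block → 2
Nov 19 09:00 start Workshop Discussion → 3
Nov 19 11:00 end Tutorial Session → 2
Nov 19 11:00 end Workshop Discussion → 1
Nov 19 12:00 start Lightning Track → 2
Nov 19 13:00 end Poster Block → 1
Nov 19 14:00 end Lightning Track → 0
Nov 19 14:00 start Keynote Discussion → 1
Nov 19 16:00 end Keynote Discussion → 0
Peak is 3, at Nov 19 09:00 (Poster Block, Tutorial Session, Workshop Discussion).

3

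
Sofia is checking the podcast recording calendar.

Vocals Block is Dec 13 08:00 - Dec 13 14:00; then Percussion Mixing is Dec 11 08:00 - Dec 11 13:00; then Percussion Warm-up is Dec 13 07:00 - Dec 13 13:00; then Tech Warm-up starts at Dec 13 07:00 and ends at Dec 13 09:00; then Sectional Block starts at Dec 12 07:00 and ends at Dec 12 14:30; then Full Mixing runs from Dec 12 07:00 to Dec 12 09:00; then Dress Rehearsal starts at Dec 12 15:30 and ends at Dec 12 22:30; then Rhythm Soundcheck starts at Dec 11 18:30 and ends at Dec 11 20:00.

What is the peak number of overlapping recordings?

3

Walk through starts and ends in time order (an end at T is processed before a start at T):
Dec 11 08:00 start Percussion Mixing → 1
Dec 11 13:00 end Percussion Mixing → 0
Dec 11 18:30 start Rhythm Soundcheck → 1
Dec 11 20:00 end Rhythm Soundcheck → 0
Dec 12 07:00 start Full Mixing → 1
Dec 12 07:00 start Sectional Block → 2
Dec 12 09:00 end Full Mixing → 1
Dec 12 14:30 end Sectional Block → 0
Dec 12 15:30 start Dress Rehearsal → 1
Dec 12 22:30 end Dress Rehearsal → 0
Dec 13 07:00 start Percussion Warm-up → 1
Dec 13 07:00 start Tech Warm-up → 2
Dec 13 08:00 start Vocals Block → 3
Dec 13 09:00 end Tech Warm-up → 2
Dec 13 13:00 end Percussion Warm-up → 1
Dec 13 14:00 end Vocals Block → 0
Peak is 3, at Dec 13 08:00 (Percussion Warm-up, Tech Warm-up, Vocals Block).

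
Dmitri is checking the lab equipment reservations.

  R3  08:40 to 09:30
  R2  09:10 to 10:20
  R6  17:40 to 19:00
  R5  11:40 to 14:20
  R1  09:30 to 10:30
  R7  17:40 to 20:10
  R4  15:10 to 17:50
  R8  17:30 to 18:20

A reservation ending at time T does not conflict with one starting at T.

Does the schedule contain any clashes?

Yes

Sorted by start: R3, R2, R1, R5, R4, R8, R6, R7.
R2 starts before R3 ends → R3 and R2 overlap.
That's a conflict, so the schedule is not conflict-free.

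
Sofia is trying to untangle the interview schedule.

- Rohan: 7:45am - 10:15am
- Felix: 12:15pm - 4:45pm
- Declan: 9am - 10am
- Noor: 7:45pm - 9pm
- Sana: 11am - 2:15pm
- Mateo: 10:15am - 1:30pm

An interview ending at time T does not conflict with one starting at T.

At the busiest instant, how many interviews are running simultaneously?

3

Walk through starts and ends in time order (an end at T is processed before a start at T):
7:45am start Rohan → 1
9am start Declan → 2
10am end Declan → 1
10:15am end Rohan → 0
10:15am start Mateo → 1
11am start Sana → 2
12:15pm start Felix → 3
1:30pm end Mateo → 2
2:15pm end Sana → 1
4:45pm end Felix → 0
7:45pm start Noor → 1
9pm end Noor → 0
Peak is 3, at 12:15pm (Felix, Mateo, Sana).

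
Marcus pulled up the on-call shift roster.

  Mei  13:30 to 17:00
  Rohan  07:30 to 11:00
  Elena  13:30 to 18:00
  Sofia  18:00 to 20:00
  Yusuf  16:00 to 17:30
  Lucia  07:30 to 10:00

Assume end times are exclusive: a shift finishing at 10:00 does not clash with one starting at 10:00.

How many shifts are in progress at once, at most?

3

Sweep the timeline, counting +1 at each start and −1 at each end (ends before starts at a tie):
07:30 start Lucia → 1
07:30 start Rohan → 2
10:00 end Lucia → 1
11:00 end Rohan → 0
13:30 start Elena → 1
13:30 start Mei → 2
16:00 start Yusuf → 3
17:00 end Mei → 2
17:30 end Yusuf → 1
18:00 end Elena → 0
18:00 start Sofia → 1
20:00 end Sofia → 0
Peak is 3, at 16:00 (Elena, Mei, Yusuf).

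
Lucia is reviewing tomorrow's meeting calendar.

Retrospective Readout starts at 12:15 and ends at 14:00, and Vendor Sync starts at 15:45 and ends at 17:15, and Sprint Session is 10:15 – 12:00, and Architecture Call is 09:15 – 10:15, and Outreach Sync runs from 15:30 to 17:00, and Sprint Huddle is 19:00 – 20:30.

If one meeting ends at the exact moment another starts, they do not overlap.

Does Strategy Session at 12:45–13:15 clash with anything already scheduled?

Architecture Call: ends 10:15 at or before Strategy Session starts 12:45 → clear.
Sprint Session: ends 12:00 at or before Strategy Session starts 12:45 → clear.
Retrospective Readout: starts 12:15 before Strategy Session ends 13:15, and ends 14:00 after Strategy Session starts 12:45 → overlap.
Outreach Sync: starts 15:30 at or after Strategy Session ends 13:15 → clear.
Vendor Sync: starts 15:45 at or after Strategy Session ends 13:15 → clear.
Sprint Huddle: starts 19:00 at or after Strategy Session ends 13:15 → clear.
Strategy Session overlaps Retrospective Readout.

Yes — it overlaps Retrospective Readout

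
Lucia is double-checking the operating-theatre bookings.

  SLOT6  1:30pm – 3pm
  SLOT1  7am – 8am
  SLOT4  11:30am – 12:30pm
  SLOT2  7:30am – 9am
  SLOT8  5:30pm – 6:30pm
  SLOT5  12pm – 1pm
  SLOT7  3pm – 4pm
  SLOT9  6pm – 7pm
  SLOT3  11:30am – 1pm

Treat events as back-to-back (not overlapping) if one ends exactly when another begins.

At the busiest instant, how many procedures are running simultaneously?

Sort all start/end points and keep a running count:
7am start SLOT1 → 1
7:30am start SLOT2 → 2
8am end SLOT1 → 1
9am end SLOT2 → 0
11:30am start SLOT3 → 1
11:30am start SLOT4 → 2
12pm start SLOT5 → 3
12:30pm end SLOT4 → 2
1pm end SLOT3 → 1
1pm end SLOT5 → 0
1:30pm start SLOT6 → 1
3pm end SLOT6 → 0
3pm start SLOT7 → 1
4pm end SLOT7 → 0
5:30pm start SLOT8 → 1
6pm start SLOT9 → 2
6:30pm end SLOT8 → 1
7pm end SLOT9 → 0
Peak is 3, at 12pm (SLOT3, SLOT4, SLOT5).

3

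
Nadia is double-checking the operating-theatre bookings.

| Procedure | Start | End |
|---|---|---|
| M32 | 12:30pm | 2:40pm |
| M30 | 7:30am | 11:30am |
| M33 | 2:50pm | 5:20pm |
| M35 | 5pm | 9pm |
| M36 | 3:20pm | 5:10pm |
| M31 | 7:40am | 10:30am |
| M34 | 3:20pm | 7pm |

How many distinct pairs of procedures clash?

Two intervals overlap when each starts before the other ends.
Sorted by start: M30, M31, M32, M33, M34, M36, M35.
M31 starts before M30 ends → M30 and M31 overlap.
M32 starts after M30 ends, so nothing later overlaps M30 either.
M32 starts after M31 ends, so nothing later overlaps M31 either.
M33 starts after M32 ends, so nothing later overlaps M32 either.
M34 starts before M33 ends → M33 and M34 overlap.
M36 starts before M33 ends → M33 and M36 overlap.
M35 starts before M33 ends → M33 and M35 overlap.
M36 starts before M34 ends → M34 and M36 overlap.
M35 starts before M34 ends → M34 and M35 overlap.
M35 starts before M36 ends → M36 and M35 overlap.
Overlapping pairs: M30 & M31, M33 & M34, M33 & M35, M33 & M36, M34 & M35, M34 & M36, M35 & M36 — 7 in total.

7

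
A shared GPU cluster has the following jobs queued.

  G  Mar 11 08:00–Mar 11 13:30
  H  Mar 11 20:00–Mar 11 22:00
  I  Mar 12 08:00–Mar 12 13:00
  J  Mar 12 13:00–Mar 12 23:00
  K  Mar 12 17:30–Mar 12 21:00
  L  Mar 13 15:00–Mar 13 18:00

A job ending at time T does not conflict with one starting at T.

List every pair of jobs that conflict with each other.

J & K

Sorted by start: G, H, I, J, K, L.
H starts after G ends, so G has no further overlaps.
I starts after H ends, so H has no further overlaps.
J starts exactly when I ends (back-to-back, no overlap), so I has no further overlaps.
K starts before J ends → J and K overlap.
L starts after J ends.
L starts after K ends.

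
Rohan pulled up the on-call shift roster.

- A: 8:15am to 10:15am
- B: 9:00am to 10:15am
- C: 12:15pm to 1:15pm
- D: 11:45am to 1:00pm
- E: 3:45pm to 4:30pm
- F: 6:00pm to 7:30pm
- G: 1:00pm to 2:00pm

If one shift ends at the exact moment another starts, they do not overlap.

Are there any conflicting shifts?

Yes

Sorted by start: A, B, D, C, G, E, F.
B starts before A ends → A and B overlap.
That's a conflict, so the schedule is not conflict-free.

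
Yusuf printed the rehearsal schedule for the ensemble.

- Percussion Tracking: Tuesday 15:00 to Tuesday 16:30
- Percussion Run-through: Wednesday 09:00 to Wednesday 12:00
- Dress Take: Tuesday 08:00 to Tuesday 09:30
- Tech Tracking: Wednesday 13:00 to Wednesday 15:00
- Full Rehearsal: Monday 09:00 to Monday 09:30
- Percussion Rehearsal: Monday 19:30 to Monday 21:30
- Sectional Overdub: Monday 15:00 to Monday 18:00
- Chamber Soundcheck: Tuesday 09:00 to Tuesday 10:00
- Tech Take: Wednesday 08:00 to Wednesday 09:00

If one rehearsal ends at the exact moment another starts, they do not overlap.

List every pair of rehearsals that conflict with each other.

Chamber Soundcheck & Dress Take

Sorted by start: Full Rehearsal, Sectional Overdub, Percussion Rehearsal, Dress Take, Chamber Soundcheck, Percussion Tracking, Tech Take, Percussion Run-through, Tech Tracking.
Sectional Overdub starts after Full Rehearsal ends; Full Rehearsal is clear from here.
Percussion Rehearsal starts after Sectional Overdub ends; Sectional Overdub is clear from here.
Dress Take starts after Percussion Rehearsal ends; Percussion Rehearsal is clear from here.
Chamber Soundcheck starts before Dress Take ends → Dress Take and Chamber Soundcheck overlap.
Percussion Tracking starts after Dress Take ends; Dress Take is clear from here.
Percussion Tracking starts after Chamber Soundcheck ends; Chamber Soundcheck is clear from here.
Tech Take starts after Percussion Tracking ends; Percussion Tracking is clear from here.
Percussion Run-through starts exactly when Tech Take ends (back-to-back, no overlap); Tech Take is clear from here.
Tech Tracking starts after Percussion Run-through ends.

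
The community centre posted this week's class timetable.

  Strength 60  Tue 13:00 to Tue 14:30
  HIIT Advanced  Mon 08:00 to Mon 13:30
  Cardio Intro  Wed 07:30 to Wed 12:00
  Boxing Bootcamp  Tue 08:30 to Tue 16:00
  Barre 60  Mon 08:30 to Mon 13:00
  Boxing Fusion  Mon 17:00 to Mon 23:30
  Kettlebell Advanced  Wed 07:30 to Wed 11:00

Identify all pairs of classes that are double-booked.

Two intervals overlap when each starts before the other ends.
Sorted by start: HIIT Advanced, Barre 60, Boxing Fusion, Boxing Bootcamp, Strength 60, Kettlebell Advanced, Cardio Intro.
Barre 60 starts before HIIT Advanced ends → HIIT Advanced and Barre 60 overlap.
Boxing Fusion starts after HIIT Advanced ends, so HIIT Advanced has no further overlaps.
Boxing Fusion starts after Barre 60 ends, so Barre 60 has no further overlaps.
Boxing Bootcamp starts after Boxing Fusion ends, so Boxing Fusion has no further overlaps.
Strength 60 starts before Boxing Bootcamp ends → Boxing Bootcamp and Strength 60 overlap.
Kettlebell Advanced starts after Boxing Bootcamp ends, so Boxing Bootcamp has no further overlaps.
Kettlebell Advanced starts after Strength 60 ends, so Strength 60 has no further overlaps.
Cardio Intro starts before Kettlebell Advanced ends → Kettlebell Advanced and Cardio Intro overlap.

Barre 60 & HIIT Advanced, Boxing Bootcamp & Strength 60, Cardio Intro & Kettlebell Advanced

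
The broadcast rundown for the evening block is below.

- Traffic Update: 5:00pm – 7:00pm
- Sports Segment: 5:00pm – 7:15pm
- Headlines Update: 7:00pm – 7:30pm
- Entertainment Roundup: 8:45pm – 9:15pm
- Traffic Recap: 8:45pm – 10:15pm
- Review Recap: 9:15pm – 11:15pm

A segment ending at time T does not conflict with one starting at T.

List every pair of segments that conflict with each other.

Two intervals overlap when each starts before the other ends.
Sorted by start: Traffic Update, Sports Segment, Headlines Update, Entertainment Roundup, Traffic Recap, Review Recap.
Sports Segment starts before Traffic Update ends → Traffic Update and Sports Segment overlap.
Headlines Update starts exactly when Traffic Update ends (back-to-back, no overlap), so Traffic Update has no further overlaps.
Headlines Update starts before Sports Segment ends → Sports Segment and Headlines Update overlap.
Entertainment Roundup starts after Sports Segment ends, so Sports Segment has no further overlaps.
Entertainment Roundup starts after Headlines Update ends, so Headlines Update has no further overlaps.
Traffic Recap starts before Entertainment Roundup ends → Entertainment Roundup and Traffic Recap overlap.
Review Recap starts exactly when Entertainment Roundup ends (back-to-back, no overlap).
Review Recap starts before Traffic Recap ends → Traffic Recap and Review Recap overlap.

Entertainment Roundup & Traffic Recap, Headlines Update & Sports Segment, Review Recap & Traffic Recap, Sports Segment & Traffic Update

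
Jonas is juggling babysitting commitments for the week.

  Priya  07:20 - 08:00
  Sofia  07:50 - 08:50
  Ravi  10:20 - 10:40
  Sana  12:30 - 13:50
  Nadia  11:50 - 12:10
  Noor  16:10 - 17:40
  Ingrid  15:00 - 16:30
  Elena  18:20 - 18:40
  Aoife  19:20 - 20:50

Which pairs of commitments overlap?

Sorted by start: Priya, Sofia, Ravi, Nadia, Sana, Ingrid, Noor, Elena, Aoife.
Sofia starts before Priya ends → Priya and Sofia overlap.
Ravi starts after Priya ends, so Priya has no further overlaps.
Ravi starts after Sofia ends, so Sofia has no further overlaps.
Nadia starts after Ravi ends, so Ravi has no further overlaps.
Sana starts after Nadia ends, so Nadia has no further overlaps.
Ingrid starts after Sana ends, so Sana has no further overlaps.
Noor starts before Ingrid ends → Ingrid and Noor overlap.
Elena starts after Ingrid ends, so Ingrid has no further overlaps.
Elena starts after Noor ends, so Noor has no further overlaps.
Aoife starts after Elena ends.

Ingrid & Noor, Priya & Sofia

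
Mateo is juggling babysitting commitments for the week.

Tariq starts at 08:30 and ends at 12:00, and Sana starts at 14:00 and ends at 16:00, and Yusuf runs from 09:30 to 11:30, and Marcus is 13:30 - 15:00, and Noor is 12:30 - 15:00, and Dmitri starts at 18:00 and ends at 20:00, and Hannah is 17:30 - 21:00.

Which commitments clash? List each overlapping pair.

Sorted by start: Tariq, Yusuf, Noor, Marcus, Sana, Hannah, Dmitri.
Yusuf starts before Tariq ends → Tariq and Yusuf overlap.
Noor starts after Tariq ends, so Tariq has no further overlaps.
Noor starts after Yusuf ends, so Yusuf has no further overlaps.
Marcus starts before Noor ends → Noor and Marcus overlap.
Sana starts before Noor ends → Noor and Sana overlap.
Hannah starts after Noor ends, so Noor has no further overlaps.
Sana starts before Marcus ends → Marcus and Sana overlap.
Hannah starts after Marcus ends, so Marcus has no further overlaps.
Hannah starts after Sana ends, so Sana has no further overlaps.
Dmitri starts before Hannah ends → Hannah and Dmitri overlap.

Dmitri & Hannah, Marcus & Noor, Marcus & Sana, Noor & Sana, Tariq & Yusuf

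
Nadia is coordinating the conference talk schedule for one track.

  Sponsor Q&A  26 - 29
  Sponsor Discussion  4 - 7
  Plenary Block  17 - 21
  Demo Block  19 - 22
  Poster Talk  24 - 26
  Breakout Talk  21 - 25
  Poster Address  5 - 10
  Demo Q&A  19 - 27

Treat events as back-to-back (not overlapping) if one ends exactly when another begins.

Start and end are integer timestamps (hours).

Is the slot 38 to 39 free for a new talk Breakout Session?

Yes — the slot is free

Sponsor Discussion: ends 7 at or before Breakout Session starts 38 → clear.
Poster Address: ends 10 at or before Breakout Session starts 38 → clear.
Plenary Block: ends 21 at or before Breakout Session starts 38 → clear.
Demo Q&A: ends 27 at or before Breakout Session starts 38 → clear.
Demo Block: ends 22 at or before Breakout Session starts 38 → clear.
Breakout Talk: ends 25 at or before Breakout Session starts 38 → clear.
Poster Talk: ends 26 at or before Breakout Session starts 38 → clear.
Sponsor Q&A: ends 29 at or before Breakout Session starts 38 → clear.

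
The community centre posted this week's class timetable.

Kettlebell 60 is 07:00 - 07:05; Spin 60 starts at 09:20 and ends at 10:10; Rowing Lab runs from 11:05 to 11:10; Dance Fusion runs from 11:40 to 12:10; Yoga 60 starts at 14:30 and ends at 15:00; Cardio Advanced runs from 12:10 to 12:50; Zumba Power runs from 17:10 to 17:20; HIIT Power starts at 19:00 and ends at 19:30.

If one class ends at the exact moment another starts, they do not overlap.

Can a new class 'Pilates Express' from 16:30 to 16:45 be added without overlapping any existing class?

Yes — the slot is free

Kettlebell 60: ends 07:05 at or before Pilates Express starts 16:30 → clear.
Spin 60: ends 10:10 at or before Pilates Express starts 16:30 → clear.
Rowing Lab: ends 11:10 at or before Pilates Express starts 16:30 → clear.
Dance Fusion: ends 12:10 at or before Pilates Express starts 16:30 → clear.
Cardio Advanced: ends 12:50 at or before Pilates Express starts 16:30 → clear.
Yoga 60: ends 15:00 at or before Pilates Express starts 16:30 → clear.
Zumba Power: starts 17:10 at or after Pilates Express ends 16:45 → clear.
HIIT Power: starts 19:00 at or after Pilates Express ends 16:45 → clear.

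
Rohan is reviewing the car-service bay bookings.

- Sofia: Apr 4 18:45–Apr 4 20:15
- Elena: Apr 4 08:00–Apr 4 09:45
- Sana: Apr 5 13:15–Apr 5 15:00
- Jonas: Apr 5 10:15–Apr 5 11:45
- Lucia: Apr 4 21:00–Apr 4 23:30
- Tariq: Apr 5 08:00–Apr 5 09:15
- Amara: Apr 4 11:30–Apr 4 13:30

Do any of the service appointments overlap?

No

Sorted by start: Elena, Amara, Sofia, Lucia, Tariq, Jonas, Sana.
Amara starts after Elena ends — done with Elena.
Sofia starts after Amara ends — done with Amara.
Lucia starts after Sofia ends — done with Sofia.
Tariq starts after Lucia ends — done with Lucia.
Jonas starts after Tariq ends — done with Tariq.
Sana starts after Jonas ends.
Every pair is clear; the schedule has no overlaps.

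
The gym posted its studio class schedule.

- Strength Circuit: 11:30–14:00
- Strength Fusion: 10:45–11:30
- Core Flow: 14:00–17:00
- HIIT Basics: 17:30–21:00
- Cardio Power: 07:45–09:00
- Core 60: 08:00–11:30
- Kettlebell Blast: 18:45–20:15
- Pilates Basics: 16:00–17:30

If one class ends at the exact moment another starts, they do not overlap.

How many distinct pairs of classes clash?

Sorted by start: Cardio Power, Core 60, Strength Fusion, Strength Circuit, Core Flow, Pilates Basics, HIIT Basics, Kettlebell Blast.
Core 60 starts before Cardio Power ends → Cardio Power and Core 60 overlap.
Strength Fusion starts after Cardio Power ends, so Cardio Power has no further overlaps.
Strength Fusion starts before Core 60 ends → Core 60 and Strength Fusion overlap.
Strength Circuit starts exactly when Core 60 ends (back-to-back, no overlap), so Core 60 has no further overlaps.
Strength Circuit starts exactly when Strength Fusion ends (back-to-back, no overlap), so Strength Fusion has no further overlaps.
Core Flow starts exactly when Strength Circuit ends (back-to-back, no overlap), so Strength Circuit has no further overlaps.
Pilates Basics starts before Core Flow ends → Core Flow and Pilates Basics overlap.
HIIT Basics starts after Core Flow ends, so Core Flow has no further overlaps.
HIIT Basics starts exactly when Pilates Basics ends (back-to-back, no overlap), so Pilates Basics has no further overlaps.
Kettlebell Blast starts before HIIT Basics ends → HIIT Basics and Kettlebell Blast overlap.
Overlapping pairs: Cardio Power & Core 60, Core 60 & Strength Fusion, Core Flow & Pilates Basics, HIIT Basics & Kettlebell Blast — 4 in total.

4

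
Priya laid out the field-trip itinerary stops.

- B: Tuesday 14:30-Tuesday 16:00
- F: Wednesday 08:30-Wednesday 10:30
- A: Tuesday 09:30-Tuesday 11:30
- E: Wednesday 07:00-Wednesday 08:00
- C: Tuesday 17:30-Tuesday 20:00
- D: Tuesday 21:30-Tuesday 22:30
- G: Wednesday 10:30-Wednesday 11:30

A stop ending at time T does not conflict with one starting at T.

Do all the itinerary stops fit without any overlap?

Sorted by start: A, B, C, D, E, F, G.
B starts after A ends, so A has no further overlaps.
C starts after B ends, so B has no further overlaps.
D starts after C ends, so C has no further overlaps.
E starts after D ends, so D has no further overlaps.
F starts after E ends, so E has no further overlaps.
G starts exactly when F ends (back-to-back, no overlap).
Every pair is clear; the schedule has no overlaps.

Yes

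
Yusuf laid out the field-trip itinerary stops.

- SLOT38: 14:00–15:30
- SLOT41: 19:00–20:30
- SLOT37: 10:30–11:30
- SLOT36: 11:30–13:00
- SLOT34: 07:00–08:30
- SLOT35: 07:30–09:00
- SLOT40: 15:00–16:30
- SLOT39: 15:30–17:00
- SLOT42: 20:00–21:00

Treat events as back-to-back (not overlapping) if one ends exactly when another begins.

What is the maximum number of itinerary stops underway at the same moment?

2

Sort all start/end points and keep a running count:
07:00 start SLOT34 → 1
07:30 start SLOT35 → 2
08:30 end SLOT34 → 1
09:00 end SLOT35 → 0
10:30 start SLOT37 → 1
11:30 end SLOT37 → 0
11:30 start SLOT36 → 1
13:00 end SLOT36 → 0
14:00 start SLOT38 → 1
15:00 start SLOT40 → 2
15:30 end SLOT38 → 1
15:30 start SLOT39 → 2
16:30 end SLOT40 → 1
17:00 end SLOT39 → 0
19:00 start SLOT41 → 1
20:00 start SLOT42 → 2
20:30 end SLOT41 → 1
21:00 end SLOT42 → 0
Peak is 2, at 07:30 (SLOT34, SLOT35).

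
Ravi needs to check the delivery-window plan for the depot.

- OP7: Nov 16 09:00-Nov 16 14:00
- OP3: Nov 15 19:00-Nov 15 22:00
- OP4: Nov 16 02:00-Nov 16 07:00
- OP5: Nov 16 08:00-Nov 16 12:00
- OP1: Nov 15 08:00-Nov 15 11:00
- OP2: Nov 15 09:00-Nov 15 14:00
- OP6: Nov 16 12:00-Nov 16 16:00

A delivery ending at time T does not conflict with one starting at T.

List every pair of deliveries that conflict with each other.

OP1 & OP2, OP5 & OP7, OP6 & OP7

Sorted by start: OP1, OP2, OP3, OP4, OP5, OP7, OP6.
OP2 starts before OP1 ends → OP1 and OP2 overlap.
OP3 starts after OP1 ends, so OP1 has no further overlaps.
OP3 starts after OP2 ends, so OP2 has no further overlaps.
OP4 starts after OP3 ends, so OP3 has no further overlaps.
OP5 starts after OP4 ends, so OP4 has no further overlaps.
OP7 starts before OP5 ends → OP5 and OP7 overlap.
OP6 starts exactly when OP5 ends (back-to-back, no overlap).
OP6 starts before OP7 ends → OP7 and OP6 overlap.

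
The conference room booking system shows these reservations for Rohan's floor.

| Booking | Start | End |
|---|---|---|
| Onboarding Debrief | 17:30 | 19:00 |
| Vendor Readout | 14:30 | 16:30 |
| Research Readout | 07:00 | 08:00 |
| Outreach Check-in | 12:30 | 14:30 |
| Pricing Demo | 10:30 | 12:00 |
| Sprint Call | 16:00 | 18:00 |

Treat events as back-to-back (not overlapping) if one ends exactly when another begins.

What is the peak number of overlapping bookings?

Sweep the timeline, counting +1 at each start and −1 at each end (ends before starts at a tie):
07:00 start Research Readout → 1
08:00 end Research Readout → 0
10:30 start Pricing Demo → 1
12:00 end Pricing Demo → 0
12:30 start Outreach Check-in → 1
14:30 end Outreach Check-in → 0
14:30 start Vendor Readout → 1
16:00 start Sprint Call → 2
16:30 end Vendor Readout → 1
17:30 start Onboarding Debrief → 2
18:00 end Sprint Call → 1
19:00 end Onboarding Debrief → 0
Peak is 2, at 16:00 (Sprint Call, Vendor Readout).

2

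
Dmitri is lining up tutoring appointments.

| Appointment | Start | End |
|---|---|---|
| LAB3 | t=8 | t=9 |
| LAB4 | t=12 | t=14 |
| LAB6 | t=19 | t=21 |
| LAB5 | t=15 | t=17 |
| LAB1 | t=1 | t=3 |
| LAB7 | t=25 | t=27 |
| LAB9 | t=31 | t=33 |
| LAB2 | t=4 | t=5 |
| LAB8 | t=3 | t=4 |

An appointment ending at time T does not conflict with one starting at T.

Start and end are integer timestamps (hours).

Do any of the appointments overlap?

Sorted by start: LAB1, LAB8, LAB2, LAB3, LAB4, LAB5, LAB6, LAB7, LAB9.
LAB8 starts exactly when LAB1 ends (back-to-back, no overlap) — done with LAB1.
LAB2 starts exactly when LAB8 ends (back-to-back, no overlap) — done with LAB8.
LAB3 starts after LAB2 ends — done with LAB2.
LAB4 starts after LAB3 ends — done with LAB3.
LAB5 starts after LAB4 ends — done with LAB4.
LAB6 starts after LAB5 ends — done with LAB5.
LAB7 starts after LAB6 ends — done with LAB6.
LAB9 starts after LAB7 ends.
Every pair is clear; the schedule has no overlaps.

No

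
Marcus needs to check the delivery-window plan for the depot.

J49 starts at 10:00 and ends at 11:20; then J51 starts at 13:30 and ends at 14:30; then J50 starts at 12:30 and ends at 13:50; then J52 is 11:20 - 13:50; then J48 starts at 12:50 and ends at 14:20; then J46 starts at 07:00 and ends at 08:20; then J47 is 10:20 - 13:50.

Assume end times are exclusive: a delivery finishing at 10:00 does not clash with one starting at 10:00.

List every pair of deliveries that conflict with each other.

J47 & J48, J47 & J49, J47 & J50, J47 & J51, J47 & J52, J48 & J50, J48 & J51, J48 & J52, J50 & J51, J50 & J52, J51 & J52

Sorted by start: J46, J49, J47, J52, J50, J48, J51.
J49 starts after J46 ends, so J46 has no further overlaps.
J47 starts before J49 ends → J49 and J47 overlap.
J52 starts exactly when J49 ends (back-to-back, no overlap), so J49 has no further overlaps.
J52 starts before J47 ends → J47 and J52 overlap.
J50 starts before J47 ends → J47 and J50 overlap.
J48 starts before J47 ends → J47 and J48 overlap.
J51 starts before J47 ends → J47 and J51 overlap.
J50 starts before J52 ends → J52 and J50 overlap.
J48 starts before J52 ends → J52 and J48 overlap.
J51 starts before J52 ends → J52 and J51 overlap.
J48 starts before J50 ends → J50 and J48 overlap.
J51 starts before J50 ends → J50 and J51 overlap.
J51 starts before J48 ends → J48 and J51 overlap.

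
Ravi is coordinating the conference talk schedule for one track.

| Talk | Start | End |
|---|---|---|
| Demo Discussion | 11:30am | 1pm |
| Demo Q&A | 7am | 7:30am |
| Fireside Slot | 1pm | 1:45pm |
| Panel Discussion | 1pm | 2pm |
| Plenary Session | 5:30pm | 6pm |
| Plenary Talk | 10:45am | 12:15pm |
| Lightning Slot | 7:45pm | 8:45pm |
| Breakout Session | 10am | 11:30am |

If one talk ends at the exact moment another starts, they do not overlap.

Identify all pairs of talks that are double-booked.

Breakout Session & Plenary Talk, Demo Discussion & Plenary Talk, Fireside Slot & Panel Discussion

Two intervals overlap when each starts before the other ends.
Sorted by start: Demo Q&A, Breakout Session, Plenary Talk, Demo Discussion, Fireside Slot, Panel Discussion, Plenary Session, Lightning Slot.
Breakout Session starts after Demo Q&A ends, so nothing later overlaps Demo Q&A either.
Plenary Talk starts before Breakout Session ends → Breakout Session and Plenary Talk overlap.
Demo Discussion starts exactly when Breakout Session ends (back-to-back, no overlap), so nothing later overlaps Breakout Session either.
Demo Discussion starts before Plenary Talk ends → Plenary Talk and Demo Discussion overlap.
Fireside Slot starts after Plenary Talk ends, so nothing later overlaps Plenary Talk either.
Fireside Slot starts exactly when Demo Discussion ends (back-to-back, no overlap), so nothing later overlaps Demo Discussion either.
Panel Discussion starts before Fireside Slot ends → Fireside Slot and Panel Discussion overlap.
Plenary Session starts after Fireside Slot ends, so nothing later overlaps Fireside Slot either.
Plenary Session starts after Panel Discussion ends, so nothing later overlaps Panel Discussion either.
Lightning Slot starts after Plenary Session ends.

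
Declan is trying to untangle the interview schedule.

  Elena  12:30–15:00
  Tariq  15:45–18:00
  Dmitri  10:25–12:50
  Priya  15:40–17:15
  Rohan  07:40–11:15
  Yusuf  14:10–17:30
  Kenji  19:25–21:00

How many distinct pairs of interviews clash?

Sorted by start: Rohan, Dmitri, Elena, Yusuf, Priya, Tariq, Kenji.
Dmitri starts before Rohan ends → Rohan and Dmitri overlap.
Elena starts after Rohan ends, so nothing later overlaps Rohan either.
Elena starts before Dmitri ends → Dmitri and Elena overlap.
Yusuf starts after Dmitri ends, so nothing later overlaps Dmitri either.
Yusuf starts before Elena ends → Elena and Yusuf overlap.
Priya starts after Elena ends, so nothing later overlaps Elena either.
Priya starts before Yusuf ends → Yusuf and Priya overlap.
Tariq starts before Yusuf ends → Yusuf and Tariq overlap.
Kenji starts after Yusuf ends.
Tariq starts before Priya ends → Priya and Tariq overlap.
Kenji starts after Priya ends.
Kenji starts after Tariq ends.
Overlapping pairs: Dmitri & Elena, Dmitri & Rohan, Elena & Yusuf, Priya & Tariq, Priya & Yusuf, Tariq & Yusuf — 6 in total.

6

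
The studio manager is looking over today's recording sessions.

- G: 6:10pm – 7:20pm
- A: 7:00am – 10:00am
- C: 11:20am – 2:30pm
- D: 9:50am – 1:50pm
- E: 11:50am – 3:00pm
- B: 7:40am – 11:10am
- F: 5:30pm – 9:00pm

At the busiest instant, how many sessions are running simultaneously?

3

Sweep the timeline, counting +1 at each start and −1 at each end (ends before starts at a tie):
7:00am start A → 1
7:40am start B → 2
9:50am start D → 3
10:00am end A → 2
11:10am end B → 1
11:20am start C → 2
11:50am start E → 3
1:50pm end D → 2
2:30pm end C → 1
3:00pm end E → 0
5:30pm start F → 1
6:10pm start G → 2
7:20pm end G → 1
9:00pm end F → 0
Peak is 3, at 9:50am (A, B, D).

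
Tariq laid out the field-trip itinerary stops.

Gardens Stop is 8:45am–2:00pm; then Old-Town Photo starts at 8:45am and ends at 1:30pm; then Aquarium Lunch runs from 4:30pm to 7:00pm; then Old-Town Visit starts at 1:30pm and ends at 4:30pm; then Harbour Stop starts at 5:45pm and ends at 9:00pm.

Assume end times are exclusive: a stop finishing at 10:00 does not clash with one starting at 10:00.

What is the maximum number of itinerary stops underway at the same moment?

2

Walk through starts and ends in time order (an end at T is processed before a start at T):
8:45am start Gardens Stop → 1
8:45am start Old-Town Photo → 2
1:30pm end Old-Town Photo → 1
1:30pm start Old-Town Visit → 2
2:00pm end Gardens Stop → 1
4:30pm end Old-Town Visit → 0
4:30pm start Aquarium Lunch → 1
5:45pm start Harbour Stop → 2
7:00pm end Aquarium Lunch → 1
9:00pm end Harbour Stop → 0
Peak is 2, at 8:45am (Gardens Stop, Old-Town Photo).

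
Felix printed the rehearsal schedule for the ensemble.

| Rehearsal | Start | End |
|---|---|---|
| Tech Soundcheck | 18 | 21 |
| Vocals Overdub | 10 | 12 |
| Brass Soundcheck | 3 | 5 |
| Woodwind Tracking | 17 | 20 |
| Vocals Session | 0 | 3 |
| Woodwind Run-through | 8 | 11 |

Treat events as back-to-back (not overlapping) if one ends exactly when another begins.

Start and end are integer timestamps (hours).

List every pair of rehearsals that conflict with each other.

Sorted by start: Vocals Session, Brass Soundcheck, Woodwind Run-through, Vocals Overdub, Woodwind Tracking, Tech Soundcheck.
Brass Soundcheck starts exactly when Vocals Session ends (back-to-back, no overlap) — done with Vocals Session.
Woodwind Run-through starts after Brass Soundcheck ends — done with Brass Soundcheck.
Vocals Overdub starts before Woodwind Run-through ends → Woodwind Run-through and Vocals Overdub overlap.
Woodwind Tracking starts after Woodwind Run-through ends — done with Woodwind Run-through.
Woodwind Tracking starts after Vocals Overdub ends — done with Vocals Overdub.
Tech Soundcheck starts before Woodwind Tracking ends → Woodwind Tracking and Tech Soundcheck overlap.

Tech Soundcheck & Woodwind Tracking, Vocals Overdub & Woodwind Run-through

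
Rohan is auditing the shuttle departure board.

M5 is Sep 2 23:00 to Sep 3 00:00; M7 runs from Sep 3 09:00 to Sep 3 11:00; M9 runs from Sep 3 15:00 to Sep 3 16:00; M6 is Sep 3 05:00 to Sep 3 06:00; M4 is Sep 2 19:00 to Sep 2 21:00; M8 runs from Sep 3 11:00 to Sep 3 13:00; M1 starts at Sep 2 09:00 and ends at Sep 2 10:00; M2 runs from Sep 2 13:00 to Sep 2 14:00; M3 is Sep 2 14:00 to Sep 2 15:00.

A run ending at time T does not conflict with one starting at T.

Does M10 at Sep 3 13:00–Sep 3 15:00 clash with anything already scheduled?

M1: ends Sep 2 10:00 at or before M10 starts Sep 3 13:00 → clear.
M2: ends Sep 2 14:00 at or before M10 starts Sep 3 13:00 → clear.
M3: ends Sep 2 15:00 at or before M10 starts Sep 3 13:00 → clear.
M4: ends Sep 2 21:00 at or before M10 starts Sep 3 13:00 → clear.
M5: ends Sep 3 00:00 at or before M10 starts Sep 3 13:00 → clear.
M6: ends Sep 3 06:00 at or before M10 starts Sep 3 13:00 → clear.
M7: ends Sep 3 11:00 at or before M10 starts Sep 3 13:00 → clear.
M8: ends Sep 3 13:00 at or before M10 starts Sep 3 13:00 → clear.
M9: starts Sep 3 15:00 at or after M10 ends Sep 3 15:00 → clear.

No — it doesn't clash with anything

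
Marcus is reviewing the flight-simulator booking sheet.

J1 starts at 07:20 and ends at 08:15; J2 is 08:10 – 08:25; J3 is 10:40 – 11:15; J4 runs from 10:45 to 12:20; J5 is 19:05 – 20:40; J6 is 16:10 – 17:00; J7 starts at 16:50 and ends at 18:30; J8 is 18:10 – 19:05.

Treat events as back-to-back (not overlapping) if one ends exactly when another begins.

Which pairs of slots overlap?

J1 & J2, J3 & J4, J6 & J7, J7 & J8

Sorted by start: J1, J2, J3, J4, J6, J7, J8, J5.
J2 starts before J1 ends → J1 and J2 overlap.
J3 starts after J1 ends, so nothing later overlaps J1 either.
J3 starts after J2 ends, so nothing later overlaps J2 either.
J4 starts before J3 ends → J3 and J4 overlap.
J6 starts after J3 ends, so nothing later overlaps J3 either.
J6 starts after J4 ends, so nothing later overlaps J4 either.
J7 starts before J6 ends → J6 and J7 overlap.
J8 starts after J6 ends, so nothing later overlaps J6 either.
J8 starts before J7 ends → J7 and J8 overlap.
J5 starts after J7 ends.
J5 starts exactly when J8 ends (back-to-back, no overlap).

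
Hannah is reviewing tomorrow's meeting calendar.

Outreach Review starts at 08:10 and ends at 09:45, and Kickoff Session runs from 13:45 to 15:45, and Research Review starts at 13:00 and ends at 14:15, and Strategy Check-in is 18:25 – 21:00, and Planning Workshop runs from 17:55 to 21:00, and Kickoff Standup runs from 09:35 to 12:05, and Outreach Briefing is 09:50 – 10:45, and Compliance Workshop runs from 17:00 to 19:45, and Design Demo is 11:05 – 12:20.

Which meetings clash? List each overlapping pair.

Two intervals overlap when each starts before the other ends.
Sorted by start: Outreach Review, Kickoff Standup, Outreach Briefing, Design Demo, Research Review, Kickoff Session, Compliance Workshop, Planning Workshop, Strategy Check-in.
Kickoff Standup starts before Outreach Review ends → Outreach Review and Kickoff Standup overlap.
Outreach Briefing starts after Outreach Review ends — done with Outreach Review.
Outreach Briefing starts before Kickoff Standup ends → Kickoff Standup and Outreach Briefing overlap.
Design Demo starts before Kickoff Standup ends → Kickoff Standup and Design Demo overlap.
Research Review starts after Kickoff Standup ends — done with Kickoff Standup.
Design Demo starts after Outreach Briefing ends — done with Outreach Briefing.
Research Review starts after Design Demo ends — done with Design Demo.
Kickoff Session starts before Research Review ends → Research Review and Kickoff Session overlap.
Compliance Workshop starts after Research Review ends — done with Research Review.
Compliance Workshop starts after Kickoff Session ends — done with Kickoff Session.
Planning Workshop starts before Compliance Workshop ends → Compliance Workshop and Planning Workshop overlap.
Strategy Check-in starts before Compliance Workshop ends → Compliance Workshop and Strategy Check-in overlap.
Strategy Check-in starts before Planning Workshop ends → Planning Workshop and Strategy Check-in overlap.

Compliance Workshop & Planning Workshop, Compliance Workshop & Strategy Check-in, Design Demo & Kickoff Standup, Kickoff Session & Research Review, Kickoff Standup & Outreach Briefing, Kickoff Standup & Outreach Review, Planning Workshop & Strategy Check-in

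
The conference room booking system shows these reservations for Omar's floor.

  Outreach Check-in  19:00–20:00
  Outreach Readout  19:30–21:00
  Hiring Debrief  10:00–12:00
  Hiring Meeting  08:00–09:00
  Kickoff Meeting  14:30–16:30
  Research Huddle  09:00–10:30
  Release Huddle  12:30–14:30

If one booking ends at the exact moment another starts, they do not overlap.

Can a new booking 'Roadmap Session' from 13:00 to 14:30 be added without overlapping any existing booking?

Hiring Meeting: ends 09:00 at or before Roadmap Session starts 13:00 → clear.
Research Huddle: ends 10:30 at or before Roadmap Session starts 13:00 → clear.
Hiring Debrief: ends 12:00 at or before Roadmap Session starts 13:00 → clear.
Release Huddle: starts 12:30 before Roadmap Session ends 14:30, and ends 14:30 after Roadmap Session starts 13:00 → overlap.
Kickoff Meeting: starts 14:30 at or after Roadmap Session ends 14:30 → clear.
Outreach Check-in: starts 19:00 at or after Roadmap Session ends 14:30 → clear.
Outreach Readout: starts 19:30 at or after Roadmap Session ends 14:30 → clear.
Roadmap Session overlaps Release Huddle.

No — it overlaps Release Huddle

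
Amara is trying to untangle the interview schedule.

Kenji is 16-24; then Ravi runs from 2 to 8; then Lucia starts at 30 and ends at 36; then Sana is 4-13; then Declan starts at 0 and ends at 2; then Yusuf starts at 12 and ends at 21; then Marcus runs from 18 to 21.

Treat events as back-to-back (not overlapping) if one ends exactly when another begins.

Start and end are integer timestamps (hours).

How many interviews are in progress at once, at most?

3

Sweep the timeline, counting +1 at each start and −1 at each end (ends before starts at a tie):
0 start Declan → 1
2 end Declan → 0
2 start Ravi → 1
4 start Sana → 2
8 end Ravi → 1
12 start Yusuf → 2
13 end Sana → 1
16 start Kenji → 2
18 start Marcus → 3
21 end Marcus → 2
21 end Yusuf → 1
24 end Kenji → 0
30 start Lucia → 1
36 end Lucia → 0
Peak is 3, at 18 (Kenji, Marcus, Yusuf).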